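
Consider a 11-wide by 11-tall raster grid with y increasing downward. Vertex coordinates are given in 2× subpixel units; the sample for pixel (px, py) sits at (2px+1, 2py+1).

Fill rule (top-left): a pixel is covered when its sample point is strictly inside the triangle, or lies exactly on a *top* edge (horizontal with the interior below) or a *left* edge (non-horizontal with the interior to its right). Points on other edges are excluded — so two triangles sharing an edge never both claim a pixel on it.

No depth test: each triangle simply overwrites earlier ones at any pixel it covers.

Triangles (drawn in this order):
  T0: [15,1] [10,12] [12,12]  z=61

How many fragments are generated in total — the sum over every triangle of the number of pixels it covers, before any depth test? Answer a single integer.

T0:
  2·area = 22  (B↔C swapped to make it positive)
  edge (15, 1)→(12, 12): d=(-3,11) right/bottom  bias=-1
  edge (12, 12)→(10, 12): d=(-2,0) right/bottom  bias=-1
  edge (10, 12)→(15, 1): d=(5,-11) top-left  bias=+0
    (7,0)@(15, 1): e=[0,22,0] → ·  [on edge]
    (6,3)@(13, 7): e=[4,10,8] → █
    (7,3)@(15, 7): e=[-18,10,30] → ·
    (6,4)@(13, 9): e=[-2,6,18] → ·
    (5,5)@(11, 11): e=[14,2,6] → █
    (6,5)@(13, 11): e=[-8,2,28] → ·
    (5,6)@(11, 13): e=[8,-2,16] → ·
  covered (2 px):
    · · · · · · · · · · ·
    · · · · · · · · · · ·
    · · · · · · · · · · ·
    · · · · · · █ · · · ·
    · · · · · · · · · · ·
    · · · · · █ · · · · ·
    · · · · · · · · · · ·
    · · · · · · · · · · ·
    · · · · · · · · · · ·
    · · · · · · · · · · ·
    · · · · · · · · · · ·

Final: 2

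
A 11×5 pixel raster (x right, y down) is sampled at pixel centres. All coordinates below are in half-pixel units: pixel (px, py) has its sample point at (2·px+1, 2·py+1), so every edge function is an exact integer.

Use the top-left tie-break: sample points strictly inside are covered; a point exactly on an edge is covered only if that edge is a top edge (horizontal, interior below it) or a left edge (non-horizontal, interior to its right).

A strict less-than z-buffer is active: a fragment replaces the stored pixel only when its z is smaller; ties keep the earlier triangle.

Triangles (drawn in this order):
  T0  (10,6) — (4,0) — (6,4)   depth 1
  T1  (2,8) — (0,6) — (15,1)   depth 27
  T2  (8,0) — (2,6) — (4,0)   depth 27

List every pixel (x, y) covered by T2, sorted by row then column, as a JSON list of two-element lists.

T0:
  2·area = 12  (B↔C swapped to make it positive)
  edge (10, 6)→(6, 4): d=(-4,-2) top-left  bias=+0
  edge (6, 4)→(4, 0): d=(-2,-4) top-left  bias=+0
  edge (4, 0)→(10, 6): d=(6,6) right/bottom  bias=-1
    (2,0)@(5, 1): e=[10,2,0] → ·  [on edge]
    (3,1)@(7, 3): e=[6,6,0] → ·  [on edge]
    (4,2)@(9, 5): e=[2,10,0] → ·  [on edge]
    (5,3)@(11, 7): e=[-2,14,0] → ·  [on edge]
    (6,4)@(13, 9): e=[-6,18,0] → ·  [on edge]
  covered (0 px):
    · · · · · · · · · · ·
    · · · · · · · · · · ·
    · · · · · · · · · · ·
    · · · · · · · · · · ·
    · · · · · · · · · · ·
T1:
  2·area = 40
  edge (2, 8)→(0, 6): d=(-2,-2) top-left  bias=+0
  edge (0, 6)→(15, 1): d=(15,-5) top-left  bias=+0
  edge (15, 1)→(2, 8): d=(-13,7) right/bottom  bias=-1
    (7,0)@(15, 1): e=[40,0,0] → ·  [on edge]
    (4,1)@(9, 3): e=[24,0,16] → #  [on edge]
    (5,1)@(11, 3): e=[28,10,2] → #
    (6,1)@(13, 3): e=[32,20,-12] → ·
    (1,2)@(3, 5): e=[8,0,32] → #  [on edge]
    (2,2)@(5, 5): e=[12,10,18] → #
    (3,2)@(7, 5): e=[16,20,4] → #
    (4,2)@(9, 5): e=[20,30,-10] → ·
    (5,2)@(11, 5): e=[24,40,-24] → ·
    (0,3)@(1, 7): e=[0,20,20] → #  [on edge]
    (2,3)@(5, 7): e=[8,40,-8] → ·
    (3,3)@(7, 7): e=[12,50,-22] → ·
    (1,4)@(3, 9): e=[0,60,-20] → ·  [on edge]
  covered (7 px):
    · · · · · · · · · · ·
    · · · · # # · · · · ·
    · # # # · · · · · · ·
    # # · · · · · · · · ·
    · · · · · · · · · · ·
T2:
  2·area = 24
  edge (8, 0)→(2, 6): d=(-6,6) right/bottom  bias=-1
  edge (2, 6)→(4, 0): d=(2,-6) top-left  bias=+0
  edge (4, 0)→(8, 0): d=(4,0) top-left  bias=+0
    (2,0)@(5, 1): e=[12,8,4] → #
    (3,0)@(7, 1): e=[0,20,4] → ·  [on edge]
    (1,1)@(3, 3): e=[12,0,12] → #  [on edge]
    (2,1)@(5, 3): e=[0,12,12] → ·  [on edge]
    (1,2)@(3, 5): e=[0,4,20] → ·  [on edge]
    (0,3)@(1, 7): e=[0,-4,28] → ·  [on edge]
    (0,4)@(1, 9): e=[-12,0,36] → ·  [on edge]
  covered (2 px):
    · · # · · · · · · · ·
    · # · · · · · · · · ·
    · · · · · · · · · · ·
    · · · · · · · · · · ·
    · · · · · · · · · · ·

Final: [[2,0],[1,1]]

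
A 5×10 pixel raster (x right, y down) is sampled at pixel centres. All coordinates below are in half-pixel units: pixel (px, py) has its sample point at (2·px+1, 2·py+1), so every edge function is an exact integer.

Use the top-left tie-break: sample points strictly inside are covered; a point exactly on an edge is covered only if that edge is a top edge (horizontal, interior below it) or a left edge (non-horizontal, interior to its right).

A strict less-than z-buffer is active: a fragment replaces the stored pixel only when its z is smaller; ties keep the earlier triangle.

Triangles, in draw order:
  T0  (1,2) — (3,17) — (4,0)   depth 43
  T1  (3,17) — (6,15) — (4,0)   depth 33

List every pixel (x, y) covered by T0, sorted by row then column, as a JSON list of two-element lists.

T0:
  2·area = 49  (B↔C swapped to make it positive)
  edge (1, 2)→(4, 0): d=(3,-2) top-left  bias=+0
  edge (4, 0)→(3, 17): d=(-1,17) right/bottom  bias=-1
  edge (3, 17)→(1, 2): d=(-2,-15) top-left  bias=+0
    (1,0)@(3, 1): e=[1,16,32] → #
    (2,0)@(5, 1): e=[5,-18,62] → ·
    (1,1)@(3, 3): e=[7,14,28] → #
    (2,1)@(5, 3): e=[11,-20,58] → ·
    (1,2)@(3, 5): e=[13,12,24] → #
    (2,2)@(5, 5): e=[17,-22,54] → ·
    (1,3)@(3, 7): e=[19,10,20] → #
    (2,3)@(5, 7): e=[23,-24,50] → ·
    (1,4)@(3, 9): e=[25,8,16] → #
    (2,4)@(5, 9): e=[29,-26,46] → ·
    (1,5)@(3, 11): e=[31,6,12] → #
    (2,5)@(5, 11): e=[35,-28,42] → ·
    (1,8)@(3, 17): e=[49,0,0] → ·  [on edge]
  covered (8 px):
    · # · · ·
    · # · · ·
    · # · · ·
    · # · · ·
    · # · · ·
    · # · · ·
    · # · · ·
    · # · · ·
    · · · · ·
    · · · · ·
T1:
  2·area = 49  (B↔C swapped to make it positive)
  edge (3, 17)→(4, 0): d=(1,-17) top-left  bias=+0
  edge (4, 0)→(6, 15): d=(2,15) right/bottom  bias=-1
  edge (6, 15)→(3, 17): d=(-3,2) right/bottom  bias=-1
    (2,4)@(5, 9): e=[26,3,20] → #
    (3,4)@(7, 9): e=[60,-27,16] → ·
    (2,5)@(5, 11): e=[28,7,14] → #
    (3,5)@(7, 11): e=[62,-23,10] → ·
    (2,6)@(5, 13): e=[30,11,8] → #
    (3,6)@(7, 13): e=[64,-19,4] → ·
    (4,6)@(9, 13): e=[98,-49,0] → ·  [on edge]
    (2,7)@(5, 15): e=[32,15,2] → #
    (3,7)@(7, 15): e=[66,-15,-2] → ·
    (1,8)@(3, 17): e=[0,49,0] → ·  [on edge]
    (2,8)@(5, 17): e=[34,19,-4] → ·
  covered (4 px):
    · · · · ·
    · · · · ·
    · · · · ·
    · · · · ·
    · · # · ·
    · · # · ·
    · · # · ·
    · · # · ·
    · · · · ·
    · · · · ·

Final: [[1,0],[1,1],[1,2],[1,3],[1,4],[1,5],[1,6],[1,7]]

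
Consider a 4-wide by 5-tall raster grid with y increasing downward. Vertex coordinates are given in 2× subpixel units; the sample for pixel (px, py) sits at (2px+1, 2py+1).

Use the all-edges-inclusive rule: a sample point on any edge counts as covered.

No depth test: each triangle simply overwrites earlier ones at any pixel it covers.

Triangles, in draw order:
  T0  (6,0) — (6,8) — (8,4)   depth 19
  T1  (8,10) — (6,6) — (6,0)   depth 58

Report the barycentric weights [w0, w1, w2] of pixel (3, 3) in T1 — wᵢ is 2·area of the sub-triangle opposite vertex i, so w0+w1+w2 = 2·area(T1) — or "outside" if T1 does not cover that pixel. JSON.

T0:
  2·area = 16  (B↔C swapped to make it positive)
  edge (6, 0)→(8, 4): d=(2,4) inclusive
  edge (8, 4)→(6, 8): d=(-2,4) inclusive
  edge (6, 8)→(6, 0): d=(0,-8) inclusive
    (3,1)@(7, 3): e=[2,6,8] → X
    (3,2)@(7, 5): e=[6,2,8] → X
    (3,3)@(7, 7): e=[10,-2,8] → .
  covered (2 px):
    . . . .
    . . . X
    . . . X
    . . . .
    . . . .
T1:
  2·area = 12
  edge (8, 10)→(6, 6): d=(-2,-4) inclusive
  edge (6, 6)→(6, 0): d=(0,-6) inclusive
  edge (6, 0)→(8, 10): d=(2,10) inclusive
    (3,2)@(7, 5): e=[6,6,0] → X  [on edge]
    (3,3)@(7, 7): e=[2,6,4] → X
    (3,4)@(7, 9): e=[-2,6,8] → .
  covered (2 px):
    . . . .
    . . . .
    . . . X
    . . . X
    . . . .

Answer: [6,4,2]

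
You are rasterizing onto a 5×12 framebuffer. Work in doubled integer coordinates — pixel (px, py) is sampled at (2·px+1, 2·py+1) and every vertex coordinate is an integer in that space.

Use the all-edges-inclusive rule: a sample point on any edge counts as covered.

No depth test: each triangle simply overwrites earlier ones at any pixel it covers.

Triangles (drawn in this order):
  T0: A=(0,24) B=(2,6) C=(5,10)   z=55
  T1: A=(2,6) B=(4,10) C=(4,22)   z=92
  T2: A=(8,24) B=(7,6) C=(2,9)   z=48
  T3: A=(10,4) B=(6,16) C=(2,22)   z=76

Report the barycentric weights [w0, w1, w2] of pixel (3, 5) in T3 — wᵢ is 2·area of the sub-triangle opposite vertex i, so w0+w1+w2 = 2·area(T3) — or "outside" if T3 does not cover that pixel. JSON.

T0:
  2·area = 62
  edge (0, 24)→(2, 6): d=(2,-18) inclusive
  edge (2, 6)→(5, 10): d=(3,4) inclusive
  edge (5, 10)→(0, 24): d=(-5,14) inclusive
    (1,4)@(3, 9): e=[24,5,33] → #
    (2,4)@(5, 9): e=[60,-3,5] → ·
    (1,5)@(3, 11): e=[28,11,23] → #
    (2,5)@(5, 11): e=[64,3,-5] → ·
    (1,6)@(3, 13): e=[32,17,13] → #
    (2,6)@(5, 13): e=[68,9,-15] → ·
    (0,7)@(1, 15): e=[0,31,31] → #  [on edge]
    (2,7)@(5, 15): e=[72,15,-25] → ·
    (0,8)@(1, 17): e=[4,37,21] → #
    (1,8)@(3, 17): e=[40,29,-7] → ·
    (0,9)@(1, 19): e=[8,43,11] → #
    (1,9)@(3, 19): e=[44,35,-17] → ·
  covered (8 px):
    · · · · ·
    · · · · ·
    · · · · ·
    · · · · ·
    · # · · ·
    · # · · ·
    · # · · ·
    # # · · ·
    # · · · ·
    # · · · ·
    # · · · ·
    · · · · ·
T1:
  2·area = 24
  edge (2, 6)→(4, 10): d=(2,4) inclusive
  edge (4, 10)→(4, 22): d=(0,12) inclusive
  edge (4, 22)→(2, 6): d=(-2,-16) inclusive
    (1,4)@(3, 9): e=[2,12,10] → #
    (2,4)@(5, 9): e=[-6,-12,42] → ·
    (1,5)@(3, 11): e=[6,12,6] → #
    (2,5)@(5, 11): e=[-2,-12,38] → ·
    (1,6)@(3, 13): e=[10,12,2] → #
    (2,6)@(5, 13): e=[2,-12,34] → ·
    (1,7)@(3, 15): e=[14,12,-2] → ·
  covered (3 px):
    · · · · ·
    · · · · ·
    · · · · ·
    · · · · ·
    · # · · ·
    · # · · ·
    · # · · ·
    · · · · ·
    · · · · ·
    · · · · ·
    · · · · ·
    · · · · ·
T2:
  2·area = 93  (B↔C swapped to make it positive)
  edge (8, 24)→(2, 9): d=(-6,-15) inclusive
  edge (2, 9)→(7, 6): d=(5,-3) inclusive
  edge (7, 6)→(8, 24): d=(1,18) inclusive
    (3,3)@(7, 7): e=[87,5,1] → #
    (4,3)@(9, 7): e=[117,11,-35] → ·
    (1,4)@(3, 9): e=[15,3,75] → #
    (2,4)@(5, 9): e=[45,9,39] → #
    (4,4)@(9, 9): e=[105,21,-33] → ·
    (1,5)@(3, 11): e=[3,13,77] → #
    (4,5)@(9, 11): e=[93,31,-31] → ·
    (1,6)@(3, 13): e=[-9,23,79] → ·
    (2,6)@(5, 13): e=[21,29,43] → #
    (4,6)@(9, 13): e=[81,41,-29] → ·
    (2,7)@(5, 15): e=[9,39,45] → #
    (4,7)@(9, 15): e=[69,51,-27] → ·
  covered (14 px):
    · · · · ·
    · · · · ·
    · · · · ·
    · · · # ·
    · # # # ·
    · # # # ·
    · · # # ·
    · · # # ·
    · · · # ·
    · · · # ·
    · · · # ·
    · · · · ·
T3:
  2·area = 24
  edge (10, 4)→(6, 16): d=(-4,12) inclusive
  edge (6, 16)→(2, 22): d=(-4,6) inclusive
  edge (2, 22)→(10, 4): d=(8,-18) inclusive
    (4,3)@(9, 7): e=[0,18,6] → #  [on edge]
    (4,4)@(9, 9): e=[-8,10,22] → ·
    (3,5)@(7, 11): e=[8,14,2] → #
    (4,5)@(9, 11): e=[-16,2,38] → ·
    (3,6)@(7, 13): e=[0,6,18] → #  [on edge]
    (4,6)@(9, 13): e=[-24,-6,54] → ·
    (3,7)@(7, 15): e=[-8,-2,34] → ·
    (2,8)@(5, 17): e=[8,2,14] → #
    (3,8)@(7, 17): e=[-16,-10,50] → ·
    (2,9)@(5, 19): e=[0,-6,30] → ·  [on edge]
  covered (4 px):
    · · · · ·
    · · · · ·
    · · · · ·
    · · · · #
    · · · · ·
    · · · # ·
    · · · # ·
    · · · · ·
    · · # · ·
    · · · · ·
    · · · · ·
    · · · · ·

Final: [14,2,8]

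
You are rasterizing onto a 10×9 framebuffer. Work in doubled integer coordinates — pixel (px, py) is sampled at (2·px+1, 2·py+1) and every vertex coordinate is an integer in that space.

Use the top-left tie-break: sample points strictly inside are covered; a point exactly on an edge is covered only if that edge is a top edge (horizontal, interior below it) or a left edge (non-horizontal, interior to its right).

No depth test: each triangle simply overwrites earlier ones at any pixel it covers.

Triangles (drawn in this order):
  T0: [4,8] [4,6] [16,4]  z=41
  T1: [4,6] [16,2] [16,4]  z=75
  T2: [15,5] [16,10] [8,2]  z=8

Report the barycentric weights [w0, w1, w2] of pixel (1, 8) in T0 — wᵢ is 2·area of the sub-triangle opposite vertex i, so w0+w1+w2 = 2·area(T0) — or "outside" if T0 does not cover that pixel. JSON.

T0:
  2·area = 24
  edge (4, 8)→(4, 6): d=(0,-2) top-left  bias=+0
  edge (4, 6)→(16, 4): d=(12,-2) top-left  bias=+0
  edge (16, 4)→(4, 8): d=(-12,4) right/bottom  bias=-1
    (9,1)@(19, 3): e=[30,-6,0] → ·  [on edge]
    (5,2)@(11, 5): e=[14,2,8] → █
    (6,2)@(13, 5): e=[18,6,0] → ·  [on edge]
    (2,3)@(5, 7): e=[2,14,8] → █
    (3,3)@(7, 7): e=[6,18,0] → ·  [on edge]
    (5,3)@(11, 7): e=[14,26,-16] → ·
    (0,4)@(1, 9): e=[-6,30,0] → ·  [on edge]
    (2,4)@(5, 9): e=[2,38,-16] → ·
  covered (2 px):
    · · · · · · · · · ·
    · · · · · · · · · ·
    · · · · · █ · · · ·
    · · █ · · · · · · ·
    · · · · · · · · · ·
    · · · · · · · · · ·
    · · · · · · · · · ·
    · · · · · · · · · ·
    · · · · · · · · · ·
T1:
  2·area = 24
  edge (4, 6)→(16, 2): d=(12,-4) top-left  bias=+0
  edge (16, 2)→(16, 4): d=(0,2) right/bottom  bias=-1
  edge (16, 4)→(4, 6): d=(-12,2) right/bottom  bias=-1
    (9,0)@(19, 1): e=[0,-6,30] → ·  [on edge]
    (6,1)@(13, 3): e=[0,6,18] → █  [on edge]
    (7,1)@(15, 3): e=[8,2,14] → █
    (8,1)@(17, 3): e=[16,-2,10] → ·
    (3,2)@(7, 5): e=[0,18,6] → █  [on edge]
    (4,2)@(9, 5): e=[8,14,2] → █
    (5,2)@(11, 5): e=[16,10,-2] → ·
    (6,2)@(13, 5): e=[24,6,-6] → ·
    (7,2)@(15, 5): e=[32,2,-10] → ·
    (0,3)@(1, 7): e=[0,30,-6] → ·  [on edge]
    (3,3)@(7, 7): e=[24,18,-18] → ·
    (4,3)@(9, 7): e=[32,14,-22] → ·
  covered (4 px):
    · · · · · · · · · ·
    · · · · · · █ █ · ·
    · · · █ █ · · · · ·
    · · · · · · · · · ·
    · · · · · · · · · ·
    · · · · · · · · · ·
    · · · · · · · · · ·
    · · · · · · · · · ·
    · · · · · · · · · ·
T2:
  2·area = 32
  edge (15, 5)→(16, 10): d=(1,5) right/bottom  bias=-1
  edge (16, 10)→(8, 2): d=(-8,-8) top-left  bias=+0
  edge (8, 2)→(15, 5): d=(7,3) right/bottom  bias=-1
    (3,0)@(7, 1): e=[36,0,-4] → ·  [on edge]
    (4,1)@(9, 3): e=[28,0,4] → █  [on edge]
    (5,1)@(11, 3): e=[18,16,-2] → ·
    (4,2)@(9, 5): e=[30,-16,18] → ·
    (5,2)@(11, 5): e=[20,0,12] → █  [on edge]
    (6,2)@(13, 5): e=[10,16,6] → █
    (7,2)@(15, 5): e=[0,32,0] → ·  [on edge]
    (5,3)@(11, 7): e=[22,-16,26] → ·
    (6,3)@(13, 7): e=[12,0,20] → █  [on edge]
    (7,3)@(15, 7): e=[2,16,14] → █
    (8,3)@(17, 7): e=[-8,32,8] → ·
    (6,4)@(13, 9): e=[14,-16,34] → ·
    (7,4)@(15, 9): e=[4,0,28] → █  [on edge]
    (8,5)@(17, 11): e=[-4,0,36] → ·  [on edge]
    (9,6)@(19, 13): e=[-12,0,44] → ·  [on edge]
    (8,7)@(17, 15): e=[0,-32,64] → ·  [on edge]
  covered (6 px):
    · · · · · · · · · ·
    · · · · █ · · · · ·
    · · · · · █ █ · · ·
    · · · · · · █ █ · ·
    · · · · · · · █ · ·
    · · · · · · · · · ·
    · · · · · · · · · ·
    · · · · · · · · · ·
    · · · · · · · · · ·

Result: "outside"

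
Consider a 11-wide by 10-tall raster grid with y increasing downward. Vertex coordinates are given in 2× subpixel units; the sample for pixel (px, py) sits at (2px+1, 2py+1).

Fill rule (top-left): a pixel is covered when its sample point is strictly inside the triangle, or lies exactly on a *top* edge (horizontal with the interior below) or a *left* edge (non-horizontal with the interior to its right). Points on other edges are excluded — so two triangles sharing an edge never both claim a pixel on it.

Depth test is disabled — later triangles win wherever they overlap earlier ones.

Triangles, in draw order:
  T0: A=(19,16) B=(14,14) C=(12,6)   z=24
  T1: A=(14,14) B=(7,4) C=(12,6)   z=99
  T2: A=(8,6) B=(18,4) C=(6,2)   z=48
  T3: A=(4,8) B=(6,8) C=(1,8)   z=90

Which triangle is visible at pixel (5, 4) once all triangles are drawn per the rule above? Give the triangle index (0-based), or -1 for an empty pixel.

T0:
  2·area = 36
  edge (19, 16)→(14, 14): d=(-5,-2) top-left  bias=+0
  edge (14, 14)→(12, 6): d=(-2,-8) top-left  bias=+0
  edge (12, 6)→(19, 16): d=(7,10) right/bottom  bias=-1
    (6,4)@(13, 9): e=[23,2,11] → X
    (7,4)@(15, 9): e=[27,18,-9] → .
    (6,5)@(13, 11): e=[13,-2,25] → .
    (7,5)@(15, 11): e=[17,14,5] → X
    (8,5)@(17, 11): e=[21,30,-15] → .
    (7,6)@(15, 13): e=[7,10,19] → X
    (8,6)@(17, 13): e=[11,26,-1] → .
    (7,7)@(15, 15): e=[-3,6,33] → .
    (8,7)@(17, 15): e=[1,22,13] → X
    (9,7)@(19, 15): e=[5,38,-7] → .
    (8,8)@(17, 17): e=[-9,18,27] → .
  covered (4 px):
    . . . . . . . . . . .
    . . . . . . . . . . .
    . . . . . . . . . . .
    . . . . . . . . . . .
    . . . . . . X . . . .
    . . . . . . . X . . .
    . . . . . . . X . . .
    . . . . . . . . X . .
    . . . . . . . . . . .
    . . . . . . . . . . .
T1:
  2·area = 36
  edge (14, 14)→(7, 4): d=(-7,-10) top-left  bias=+0
  edge (7, 4)→(12, 6): d=(5,2) right/bottom  bias=-1
  edge (12, 6)→(14, 14): d=(2,8) right/bottom  bias=-1
    (4,2)@(9, 5): e=[13,1,22] → X
    (5,2)@(11, 5): e=[33,-3,6] → .
    (4,3)@(9, 7): e=[-1,11,26] → .
    (5,3)@(11, 7): e=[19,7,10] → X
    (6,3)@(13, 7): e=[39,3,-6] → .
    (5,4)@(11, 9): e=[5,17,14] → X
    (6,4)@(13, 9): e=[25,13,-2] → .
    (5,5)@(11, 11): e=[-9,27,18] → .
    (6,5)@(13, 11): e=[11,23,2] → X
    (7,5)@(15, 11): e=[31,19,-14] → .
    (6,6)@(13, 13): e=[-3,33,6] → .
  covered (4 px):
    . . . . . . . . . . .
    . . . . . . . . . . .
    . . . . X . . . . . .
    . . . . . X . . . . .
    . . . . . X . . . . .
    . . . . . . X . . . .
    . . . . . . . . . . .
    . . . . . . . . . . .
    . . . . . . . . . . .
    . . . . . . . . . . .
T2:
  2·area = 44  (B↔C swapped to make it positive)
  edge (8, 6)→(6, 2): d=(-2,-4) top-left  bias=+0
  edge (6, 2)→(18, 4): d=(12,2) right/bottom  bias=-1
  edge (18, 4)→(8, 6): d=(-10,2) right/bottom  bias=-1
    (3,1)@(7, 3): e=[2,10,32] → X
    (4,1)@(9, 3): e=[10,6,28] → X
    (5,1)@(11, 3): e=[18,2,24] → X
    (6,1)@(13, 3): e=[26,-2,20] → .
    (3,2)@(7, 5): e=[-2,34,12] → .
    (4,2)@(9, 5): e=[6,30,8] → X
    (6,2)@(13, 5): e=[22,22,0] → .  [on edge]
    (1,3)@(3, 7): e=[-22,66,0] → .  [on edge]
    (4,3)@(9, 7): e=[2,54,-12] → .
    (5,3)@(11, 7): e=[10,50,-16] → .
  covered (5 px):
    . . . . . . . . . . .
    . . . X X X . . . . .
    . . . . X X . . . . .
    . . . . . . . . . . .
    . . . . . . . . . . .
    . . . . . . . . . . .
    . . . . . . . . . . .
    . . . . . . . . . . .
    . . . . . . . . . . .
    . . . . . . . . . . .
T3:
  degenerate (2·area = 0) — covers nothing

Z-buffer (winner per pixel, '.' = empty):
  . . . . . . . . . . .
  . . . 2 2 2 . . . . .
  . . . . 2 2 . . . . .
  . . . . . 1 . . . . .
  . . . . . 1 0 . . . .
  . . . . . . 1 0 . . .
  . . . . . . . 0 . . .
  . . . . . . . . 0 . .
  . . . . . . . . . . .
  . . . . . . . . . . .

Final: 1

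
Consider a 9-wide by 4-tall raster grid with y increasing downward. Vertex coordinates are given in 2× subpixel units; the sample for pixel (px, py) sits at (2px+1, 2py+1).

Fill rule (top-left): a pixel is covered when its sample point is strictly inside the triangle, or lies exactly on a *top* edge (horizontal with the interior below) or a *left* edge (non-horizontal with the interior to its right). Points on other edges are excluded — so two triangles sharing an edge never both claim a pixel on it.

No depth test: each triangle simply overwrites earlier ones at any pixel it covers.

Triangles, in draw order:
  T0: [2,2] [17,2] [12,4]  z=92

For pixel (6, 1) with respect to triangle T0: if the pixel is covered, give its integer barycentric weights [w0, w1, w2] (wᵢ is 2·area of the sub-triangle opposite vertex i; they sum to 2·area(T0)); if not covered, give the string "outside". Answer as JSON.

T0:
  2·area = 30
  edge (2, 2)→(17, 2): d=(15,0) top-left  bias=+0
  edge (17, 2)→(12, 4): d=(-5,2) right/bottom  bias=-1
  edge (12, 4)→(2, 2): d=(-10,-2) top-left  bias=+0
    (3,1)@(7, 3): e=[15,15,0] → #  [on edge]
    (4,1)@(9, 3): e=[15,11,4] → #
    (5,1)@(11, 3): e=[15,7,8] → #
    (6,1)@(13, 3): e=[15,3,12] → #
    (7,1)@(15, 3): e=[15,-1,16] → ·
    (3,2)@(7, 5): e=[45,5,-20] → ·
    (4,2)@(9, 5): e=[45,1,-16] → ·
    (5,2)@(11, 5): e=[45,-3,-12] → ·
    (6,2)@(13, 5): e=[45,-7,-8] → ·
    (8,2)@(17, 5): e=[45,-15,0] → ·  [on edge]
  covered (4 px):
    · · · · · · · · ·
    · · · # # # # · ·
    · · · · · · · · ·
    · · · · · · · · ·

Result: [3,12,15]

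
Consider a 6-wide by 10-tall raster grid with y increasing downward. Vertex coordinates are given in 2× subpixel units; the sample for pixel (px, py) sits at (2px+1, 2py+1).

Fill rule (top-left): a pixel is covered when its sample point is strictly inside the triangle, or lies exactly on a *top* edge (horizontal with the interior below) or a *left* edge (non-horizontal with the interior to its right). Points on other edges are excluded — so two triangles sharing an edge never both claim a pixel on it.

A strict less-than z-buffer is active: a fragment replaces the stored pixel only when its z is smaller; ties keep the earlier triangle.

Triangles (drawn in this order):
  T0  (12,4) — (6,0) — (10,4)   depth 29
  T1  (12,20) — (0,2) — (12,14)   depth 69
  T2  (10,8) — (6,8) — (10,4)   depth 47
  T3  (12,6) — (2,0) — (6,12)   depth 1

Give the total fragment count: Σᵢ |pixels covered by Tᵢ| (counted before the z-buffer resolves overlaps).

T0:
  2·area = 8  (B↔C swapped to make it positive)
  edge (12, 4)→(10, 4): d=(-2,0) right/bottom  bias=-1
  edge (10, 4)→(6, 0): d=(-4,-4) top-left  bias=+0
  edge (6, 0)→(12, 4): d=(6,4) right/bottom  bias=-1
    (3,0)@(7, 1): e=[6,0,2] → █  [on edge]
    (4,0)@(9, 1): e=[6,8,-6] → ·
    (3,1)@(7, 3): e=[2,-8,14] → ·
    (4,1)@(9, 3): e=[2,0,6] → █  [on edge]
    (5,1)@(11, 3): e=[2,8,-2] → ·
    (4,2)@(9, 5): e=[-2,-8,18] → ·
    (5,2)@(11, 5): e=[-2,0,10] → ·  [on edge]
  covered (2 px):
    · · · █ · ·
    · · · · █ ·
    · · · · · ·
    · · · · · ·
    · · · · · ·
    · · · · · ·
    · · · · · ·
    · · · · · ·
    · · · · · ·
    · · · · · ·
T1:
  2·area = 72
  edge (12, 20)→(0, 2): d=(-12,-18) top-left  bias=+0
  edge (0, 2)→(12, 14): d=(12,12) right/bottom  bias=-1
  edge (12, 14)→(12, 20): d=(0,6) right/bottom  bias=-1
    (0,1)@(1, 3): e=[6,0,66] → ·  [on edge]
    (1,2)@(3, 5): e=[18,0,54] → ·  [on edge]
    (2,3)@(5, 7): e=[30,0,42] → ·  [on edge]
    (2,4)@(5, 9): e=[6,24,42] → █
    (3,4)@(7, 9): e=[42,0,30] → ·  [on edge]
    (2,5)@(5, 11): e=[-18,48,42] → ·
    (3,5)@(7, 11): e=[18,24,30] → █
    (4,5)@(9, 11): e=[54,0,18] → ·  [on edge]
    (3,6)@(7, 13): e=[-6,48,30] → ·
    (4,6)@(9, 13): e=[30,24,18] → █
    (5,6)@(11, 13): e=[66,0,6] → ·  [on edge]
    (4,7)@(9, 15): e=[6,48,18] → █
  covered (6 px):
    · · · · · ·
    · · · · · ·
    · · · · · ·
    · · · · · ·
    · · █ · · ·
    · · · █ · ·
    · · · · █ ·
    · · · · █ █
    · · · · · █
    · · · · · ·
T2:
  2·area = 16
  edge (10, 8)→(6, 8): d=(-4,0) right/bottom  bias=-1
  edge (6, 8)→(10, 4): d=(4,-4) top-left  bias=+0
  edge (10, 4)→(10, 8): d=(0,4) right/bottom  bias=-1
    (5,1)@(11, 3): e=[20,0,-4] → ·  [on edge]
    (4,2)@(9, 5): e=[12,0,4] → █  [on edge]
    (5,2)@(11, 5): e=[12,8,-4] → ·
    (3,3)@(7, 7): e=[4,0,12] → █  [on edge]
    (5,3)@(11, 7): e=[4,16,-4] → ·
    (2,4)@(5, 9): e=[-4,0,20] → ·  [on edge]
    (3,4)@(7, 9): e=[-4,8,12] → ·
    (4,4)@(9, 9): e=[-4,16,4] → ·
    (1,5)@(3, 11): e=[-12,0,28] → ·  [on edge]
    (0,6)@(1, 13): e=[-20,0,36] → ·  [on edge]
  covered (3 px):
    · · · · · ·
    · · · · · ·
    · · · · █ ·
    · · · █ █ ·
    · · · · · ·
    · · · · · ·
    · · · · · ·
    · · · · · ·
    · · · · · ·
    · · · · · ·
T3:
  2·area = 96  (B↔C swapped to make it positive)
  edge (12, 6)→(6, 12): d=(-6,6) right/bottom  bias=-1
  edge (6, 12)→(2, 0): d=(-4,-12) top-left  bias=+0
  edge (2, 0)→(12, 6): d=(10,6) right/bottom  bias=-1
    (1,0)@(3, 1): e=[84,8,4] → █
    (2,0)@(5, 1): e=[72,32,-8] → ·
    (1,1)@(3, 3): e=[72,0,24] → █  [on edge]
    (2,1)@(5, 3): e=[60,24,12] → █
    (3,1)@(7, 3): e=[48,48,0] → ·  [on edge]
    (1,2)@(3, 5): e=[60,-8,44] → ·
    (2,2)@(5, 5): e=[48,16,32] → █
    (3,2)@(7, 5): e=[36,40,20] → █
    (4,2)@(9, 5): e=[24,64,8] → █
    (5,2)@(11, 5): e=[12,88,-4] → ·
    (2,3)@(5, 7): e=[36,8,52] → █
    (5,3)@(11, 7): e=[0,80,16] → ·  [on edge]
    (2,4)@(5, 9): e=[24,0,72] → █  [on edge]
    (4,4)@(9, 9): e=[0,48,48] → ·  [on edge]
    (3,5)@(7, 11): e=[0,16,80] → ·  [on edge]
    (2,6)@(5, 13): e=[0,-16,112] → ·  [on edge]
    (1,7)@(3, 15): e=[0,-48,144] → ·  [on edge]
    (3,7)@(7, 15): e=[-24,0,120] → ·  [on edge]
    (0,8)@(1, 17): e=[0,-80,176] → ·  [on edge]
  covered (11 px):
    · █ · · · ·
    · █ █ · · ·
    · · █ █ █ ·
    · · █ █ █ ·
    · · █ █ · ·
    · · · · · ·
    · · · · · ·
    · · · · · ·
    · · · · · ·
    · · · · · ·

Result: 22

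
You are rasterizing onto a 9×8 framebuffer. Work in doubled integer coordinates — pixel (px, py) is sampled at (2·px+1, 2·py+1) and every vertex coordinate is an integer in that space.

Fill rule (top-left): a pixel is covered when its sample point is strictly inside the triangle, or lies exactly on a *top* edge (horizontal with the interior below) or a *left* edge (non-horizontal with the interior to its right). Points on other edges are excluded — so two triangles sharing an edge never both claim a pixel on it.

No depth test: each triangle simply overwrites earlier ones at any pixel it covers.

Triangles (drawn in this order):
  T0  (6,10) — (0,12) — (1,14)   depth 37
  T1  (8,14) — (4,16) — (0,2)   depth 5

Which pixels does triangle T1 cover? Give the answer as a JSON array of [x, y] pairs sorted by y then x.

T0:
  2·area = 14  (B↔C swapped to make it positive)
  edge (6, 10)→(1, 14): d=(-5,4) right/bottom  bias=-1
  edge (1, 14)→(0, 12): d=(-1,-2) top-left  bias=+0
  edge (0, 12)→(6, 10): d=(6,-2) top-left  bias=+0
    (7,3)@(15, 7): e=[-21,35,0] → .  [on edge]
    (4,4)@(9, 9): e=[-7,21,0] → .  [on edge]
    (1,5)@(3, 11): e=[7,7,0] → X  [on edge]
    (2,5)@(5, 11): e=[-1,11,4] → .
    (0,6)@(1, 13): e=[5,1,8] → X
    (1,6)@(3, 13): e=[-3,5,12] → .
    (0,7)@(1, 15): e=[-5,-1,20] → .
  covered (2 px):
    . . . . . . . . .
    . . . . . . . . .
    . . . . . . . . .
    . . . . . . . . .
    . . . . . . . . .
    . X . . . . . . .
    X . . . . . . . .
    . . . . . . . . .
T1:
  2·area = 64
  edge (8, 14)→(4, 16): d=(-4,2) right/bottom  bias=-1
  edge (4, 16)→(0, 2): d=(-4,-14) top-left  bias=+0
  edge (0, 2)→(8, 14): d=(8,12) right/bottom  bias=-1
    (0,2)@(1, 5): e=[50,2,12] → X
    (1,2)@(3, 5): e=[46,30,-12] → .
    (0,3)@(1, 7): e=[42,-6,28] → .
    (1,3)@(3, 7): e=[38,22,4] → X
    (2,3)@(5, 7): e=[34,50,-20] → .
    (1,4)@(3, 9): e=[30,14,20] → X
    (2,4)@(5, 9): e=[26,42,-4] → .
    (1,5)@(3, 11): e=[22,6,36] → X
    (2,5)@(5, 11): e=[18,34,12] → X
    (3,5)@(7, 11): e=[14,62,-12] → .
    (1,6)@(3, 13): e=[14,-2,52] → .
    (2,6)@(5, 13): e=[10,26,28] → X
  covered (8 px):
    . . . . . . . . .
    . . . . . . . . .
    X . . . . . . . .
    . X . . . . . . .
    . X . . . . . . .
    . X X . . . . . .
    . . X X . . . . .
    . . X . . . . . .

Answer: [[0,2],[1,3],[1,4],[1,5],[2,5],[2,6],[3,6],[2,7]]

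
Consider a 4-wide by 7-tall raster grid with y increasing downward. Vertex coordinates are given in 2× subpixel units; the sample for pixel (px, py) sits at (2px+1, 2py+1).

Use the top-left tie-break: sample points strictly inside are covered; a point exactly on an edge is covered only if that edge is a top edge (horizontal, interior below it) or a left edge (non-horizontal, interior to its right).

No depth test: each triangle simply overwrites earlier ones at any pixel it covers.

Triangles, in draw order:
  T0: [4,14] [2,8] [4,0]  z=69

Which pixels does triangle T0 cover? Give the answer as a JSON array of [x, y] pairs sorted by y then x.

T0:
  2·area = 28
  edge (4, 14)→(2, 8): d=(-2,-6) top-left  bias=+0
  edge (2, 8)→(4, 0): d=(2,-8) top-left  bias=+0
  edge (4, 0)→(4, 14): d=(0,14) right/bottom  bias=-1
    (0,2)@(1, 5): e=[0,-14,42] → ·  [on edge]
    (1,2)@(3, 5): e=[12,2,14] → █
    (2,2)@(5, 5): e=[24,18,-14] → ·
    (1,3)@(3, 7): e=[8,6,14] → █
    (2,3)@(5, 7): e=[20,22,-14] → ·
    (1,4)@(3, 9): e=[4,10,14] → █
    (2,4)@(5, 9): e=[16,26,-14] → ·
    (1,5)@(3, 11): e=[0,14,14] → █  [on edge]
    (2,5)@(5, 11): e=[12,30,-14] → ·
    (1,6)@(3, 13): e=[-4,18,14] → ·
  covered (4 px):
    · · · ·
    · · · ·
    · █ · ·
    · █ · ·
    · █ · ·
    · █ · ·
    · · · ·

Final: [[1,2],[1,3],[1,4],[1,5]]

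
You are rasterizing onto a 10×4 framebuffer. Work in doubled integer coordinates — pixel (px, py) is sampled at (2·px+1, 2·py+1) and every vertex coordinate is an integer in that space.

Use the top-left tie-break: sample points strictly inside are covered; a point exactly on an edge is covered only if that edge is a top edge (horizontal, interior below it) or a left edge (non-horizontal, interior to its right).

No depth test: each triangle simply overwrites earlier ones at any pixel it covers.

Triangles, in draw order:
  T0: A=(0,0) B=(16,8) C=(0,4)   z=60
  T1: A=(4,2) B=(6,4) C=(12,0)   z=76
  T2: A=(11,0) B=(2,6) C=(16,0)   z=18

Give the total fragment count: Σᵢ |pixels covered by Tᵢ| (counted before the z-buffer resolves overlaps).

T0:
  2·area = 64
  edge (0, 0)→(16, 8): d=(16,8) right/bottom  bias=-1
  edge (16, 8)→(0, 4): d=(-16,-4) top-left  bias=+0
  edge (0, 4)→(0, 0): d=(0,-4) top-left  bias=+0
    (0,0)@(1, 1): e=[8,52,4] → █
    (1,0)@(3, 1): e=[-8,60,12] → ·
    (0,1)@(1, 3): e=[40,20,4] → █
    (1,1)@(3, 3): e=[24,28,12] → █
    (2,1)@(5, 3): e=[8,36,20] → █
    (3,1)@(7, 3): e=[-8,44,28] → ·
    (0,2)@(1, 5): e=[72,-12,4] → ·
    (1,2)@(3, 5): e=[56,-4,12] → ·
    (2,2)@(5, 5): e=[40,4,20] → █
    (3,2)@(7, 5): e=[24,12,28] → █
    (4,2)@(9, 5): e=[8,20,36] → █
    (5,2)@(11, 5): e=[-8,28,44] → ·
  covered (8 px):
    █ · · · · · · · · ·
    █ █ █ · · · · · · ·
    · · █ █ █ · · · · ·
    · · · · · · █ · · ·
T1:
  2·area = 20  (B↔C swapped to make it positive)
  edge (4, 2)→(12, 0): d=(8,-2) top-left  bias=+0
  edge (12, 0)→(6, 4): d=(-6,4) right/bottom  bias=-1
  edge (6, 4)→(4, 2): d=(-2,-2) top-left  bias=+0
    (1,0)@(3, 1): e=[-10,30,0] → ·  [on edge]
    (4,0)@(9, 1): e=[2,6,12] → █
    (5,0)@(11, 1): e=[6,-2,16] → ·
    (2,1)@(5, 3): e=[10,10,0] → █  [on edge]
    (3,1)@(7, 3): e=[14,2,4] → █
    (4,1)@(9, 3): e=[18,-6,8] → ·
    (2,2)@(5, 5): e=[26,-2,-4] → ·
    (3,2)@(7, 5): e=[30,-10,0] → ·  [on edge]
    (4,3)@(9, 7): e=[50,-30,0] → ·  [on edge]
  covered (3 px):
    · · · · █ · · · · ·
    · · █ █ · · · · · ·
    · · · · · · · · · ·
    · · · · · · · · · ·
T2:
  2·area = 30  (B↔C swapped to make it positive)
  edge (11, 0)→(16, 0): d=(5,0) top-left  bias=+0
  edge (16, 0)→(2, 6): d=(-14,6) right/bottom  bias=-1
  edge (2, 6)→(11, 0): d=(9,-6) top-left  bias=+0
    (5,0)@(11, 1): e=[5,16,9] → █
    (6,0)@(13, 1): e=[5,4,21] → █
    (7,0)@(15, 1): e=[5,-8,33] → ·
    (3,1)@(7, 3): e=[15,12,3] → █
    (4,1)@(9, 3): e=[15,0,15] → ·  [on edge]
    (5,1)@(11, 3): e=[15,-12,27] → ·
    (6,1)@(13, 3): e=[15,-24,39] → ·
    (3,2)@(7, 5): e=[25,-16,21] → ·
  covered (3 px):
    · · · · · █ █ · · ·
    · · · █ · · · · · ·
    · · · · · · · · · ·
    · · · · · · · · · ·

Answer: 14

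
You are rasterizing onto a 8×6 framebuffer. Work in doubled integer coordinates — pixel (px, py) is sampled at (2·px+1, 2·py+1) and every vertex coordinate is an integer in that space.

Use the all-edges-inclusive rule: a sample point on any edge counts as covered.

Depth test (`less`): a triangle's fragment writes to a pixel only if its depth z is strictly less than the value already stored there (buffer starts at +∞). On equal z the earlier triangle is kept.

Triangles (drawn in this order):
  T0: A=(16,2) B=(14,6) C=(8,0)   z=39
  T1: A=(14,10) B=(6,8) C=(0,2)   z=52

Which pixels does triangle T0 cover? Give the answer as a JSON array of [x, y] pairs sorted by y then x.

T0:
  2·area = 36
  edge (16, 2)→(14, 6): d=(-2,4) inclusive
  edge (14, 6)→(8, 0): d=(-6,-6) inclusive
  edge (8, 0)→(16, 2): d=(8,2) inclusive
    (4,0)@(9, 1): e=[30,0,6] → #  [on edge]
    (5,0)@(11, 1): e=[22,12,2] → #
    (6,0)@(13, 1): e=[14,24,-2] → ·
    (4,1)@(9, 3): e=[26,-12,22] → ·
    (5,1)@(11, 3): e=[18,0,18] → #  [on edge]
    (6,1)@(13, 3): e=[10,12,14] → #
    (7,1)@(15, 3): e=[2,24,10] → #
    (5,2)@(11, 5): e=[14,-12,34] → ·
    (6,2)@(13, 5): e=[6,0,30] → #  [on edge]
    (7,2)@(15, 5): e=[-2,12,26] → ·
    (6,3)@(13, 7): e=[2,-12,46] → ·
    (7,3)@(15, 7): e=[-6,0,42] → ·  [on edge]
  covered (6 px):
    · · · · # # · ·
    · · · · · # # #
    · · · · · · # ·
    · · · · · · · ·
    · · · · · · · ·
    · · · · · · · ·
T1:
  2·area = 36
  edge (14, 10)→(6, 8): d=(-8,-2) inclusive
  edge (6, 8)→(0, 2): d=(-6,-6) inclusive
  edge (0, 2)→(14, 10): d=(14,8) inclusive
    (0,1)@(1, 3): e=[30,0,6] → #  [on edge]
    (1,1)@(3, 3): e=[34,12,-10] → ·
    (0,2)@(1, 5): e=[14,-12,34] → ·
    (1,2)@(3, 5): e=[18,0,18] → #  [on edge]
    (2,2)@(5, 5): e=[22,12,2] → #
    (3,2)@(7, 5): e=[26,24,-14] → ·
    (1,3)@(3, 7): e=[2,-12,46] → ·
    (2,3)@(5, 7): e=[6,0,30] → #  [on edge]
    (3,3)@(7, 7): e=[10,12,14] → #
    (4,3)@(9, 7): e=[14,24,-2] → ·
    (2,4)@(5, 9): e=[-10,-12,58] → ·
    (3,4)@(7, 9): e=[-6,0,42] → ·  [on edge]
    (4,5)@(9, 11): e=[-18,0,54] → ·  [on edge]
  covered (6 px):
    · · · · · · · ·
    # · · · · · · ·
    · # # · · · · ·
    · · # # · · · ·
    · · · · · # · ·
    · · · · · · · ·

Answer: [[4,0],[5,0],[5,1],[6,1],[7,1],[6,2]]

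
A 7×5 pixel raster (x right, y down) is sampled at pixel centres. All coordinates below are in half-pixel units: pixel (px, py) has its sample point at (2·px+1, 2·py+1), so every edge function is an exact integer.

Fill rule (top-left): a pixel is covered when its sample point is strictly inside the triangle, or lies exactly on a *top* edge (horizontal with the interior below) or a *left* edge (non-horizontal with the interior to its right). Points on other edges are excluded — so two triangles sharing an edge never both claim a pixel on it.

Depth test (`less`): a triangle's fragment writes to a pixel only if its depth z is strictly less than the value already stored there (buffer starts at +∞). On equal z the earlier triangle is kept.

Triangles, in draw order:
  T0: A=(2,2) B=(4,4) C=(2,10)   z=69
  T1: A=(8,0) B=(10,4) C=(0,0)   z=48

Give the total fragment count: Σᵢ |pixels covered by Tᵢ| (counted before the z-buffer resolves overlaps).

T0:
  2·area = 16
  edge (2, 2)→(4, 4): d=(2,2) right/bottom  bias=-1
  edge (4, 4)→(2, 10): d=(-2,6) right/bottom  bias=-1
  edge (2, 10)→(2, 2): d=(0,-8) top-left  bias=+0
    (0,0)@(1, 1): e=[0,24,-8] → ·  [on edge]
    (2,0)@(5, 1): e=[-8,0,24] → ·  [on edge]
    (1,1)@(3, 3): e=[0,8,8] → ·  [on edge]
    (1,2)@(3, 5): e=[4,4,8] → █
    (2,2)@(5, 5): e=[0,-8,24] → ·  [on edge]
    (1,3)@(3, 7): e=[8,0,8] → ·  [on edge]
    (3,3)@(7, 7): e=[0,-24,40] → ·  [on edge]
    (4,4)@(9, 9): e=[0,-40,56] → ·  [on edge]
  covered (1 px):
    · · · · · · ·
    · · · · · · ·
    · █ · · · · ·
    · · · · · · ·
    · · · · · · ·
T1:
  2·area = 32
  edge (8, 0)→(10, 4): d=(2,4) right/bottom  bias=-1
  edge (10, 4)→(0, 0): d=(-10,-4) top-left  bias=+0
  edge (0, 0)→(8, 0): d=(8,0) top-left  bias=+0
    (1,0)@(3, 1): e=[22,2,8] → █
    (2,0)@(5, 1): e=[14,10,8] → █
    (3,0)@(7, 1): e=[6,18,8] → █
    (4,0)@(9, 1): e=[-2,26,8] → ·
    (1,1)@(3, 3): e=[26,-18,24] → ·
    (2,1)@(5, 3): e=[18,-10,24] → ·
    (3,1)@(7, 3): e=[10,-2,24] → ·
    (4,1)@(9, 3): e=[2,6,24] → █
    (5,1)@(11, 3): e=[-6,14,24] → ·
    (4,2)@(9, 5): e=[6,-14,40] → ·
  covered (4 px):
    · █ █ █ · · ·
    · · · · █ · ·
    · · · · · · ·
    · · · · · · ·
    · · · · · · ·

Final: 5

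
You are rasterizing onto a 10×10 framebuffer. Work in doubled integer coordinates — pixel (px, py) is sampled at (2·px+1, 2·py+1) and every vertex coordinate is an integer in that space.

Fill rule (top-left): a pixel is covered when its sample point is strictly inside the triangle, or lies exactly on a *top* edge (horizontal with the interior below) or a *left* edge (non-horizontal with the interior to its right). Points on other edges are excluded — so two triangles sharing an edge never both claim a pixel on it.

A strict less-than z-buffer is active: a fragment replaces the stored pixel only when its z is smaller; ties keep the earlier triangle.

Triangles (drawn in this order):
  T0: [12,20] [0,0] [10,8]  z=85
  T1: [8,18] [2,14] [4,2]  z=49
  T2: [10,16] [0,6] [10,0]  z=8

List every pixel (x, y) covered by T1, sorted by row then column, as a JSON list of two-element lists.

T0:
  2·area = 104
  edge (12, 20)→(0, 0): d=(-12,-20) top-left  bias=+0
  edge (0, 0)→(10, 8): d=(10,8) right/bottom  bias=-1
  edge (10, 8)→(12, 20): d=(2,12) right/bottom  bias=-1
    (0,0)@(1, 1): e=[8,2,94] → █
    (1,0)@(3, 1): e=[48,-14,70] → ·
    (0,1)@(1, 3): e=[-16,22,98] → ·
    (1,1)@(3, 3): e=[24,6,74] → █
    (2,1)@(5, 3): e=[64,-10,50] → ·
    (1,2)@(3, 5): e=[0,26,78] → █  [on edge]
    (2,2)@(5, 5): e=[40,10,54] → █
    (3,2)@(7, 5): e=[80,-6,30] → ·
    (1,3)@(3, 7): e=[-24,46,82] → ·
    (2,3)@(5, 7): e=[16,30,58] → █
    (3,3)@(7, 7): e=[56,14,34] → █
    (4,3)@(9, 7): e=[96,-2,10] → ·
    (4,7)@(9, 15): e=[0,78,26] → █  [on edge]
  covered (14 px):
    █ · · · · · · · · ·
    · █ · · · · · · · ·
    · █ █ · · · · · · ·
    · · █ █ · · · · · ·
    · · · █ █ · · · · ·
    · · · █ █ · · · · ·
    · · · · █ · · · · ·
    · · · · █ █ · · · ·
    · · · · · █ · · · ·
    · · · · · · · · · ·
T1:
  2·area = 80
  edge (8, 18)→(2, 14): d=(-6,-4) top-left  bias=+0
  edge (2, 14)→(4, 2): d=(2,-12) top-left  bias=+0
  edge (4, 2)→(8, 18): d=(4,16) right/bottom  bias=-1
    (2,3)@(5, 7): e=[54,22,4] → █
    (3,3)@(7, 7): e=[62,46,-28] → ·
    (1,4)@(3, 9): e=[34,2,44] → █
    (3,4)@(7, 9): e=[50,50,-20] → ·
    (1,5)@(3, 11): e=[22,6,52] → █
    (3,5)@(7, 11): e=[38,54,-12] → ·
    (1,6)@(3, 13): e=[10,10,60] → █
    (3,6)@(7, 13): e=[26,58,-4] → ·
    (1,7)@(3, 15): e=[-2,14,68] → ·
    (2,7)@(5, 15): e=[6,38,36] → █
    (3,7)@(7, 15): e=[14,62,4] → █
    (4,7)@(9, 15): e=[22,86,-28] → ·
  covered (10 px):
    · · · · · · · · · ·
    · · · · · · · · · ·
    · · · · · · · · · ·
    · · █ · · · · · · ·
    · █ █ · · · · · · ·
    · █ █ · · · · · · ·
    · █ █ · · · · · · ·
    · · █ █ · · · · · ·
    · · · █ · · · · · ·
    · · · · · · · · · ·
T2:
  2·area = 160
  edge (10, 16)→(0, 6): d=(-10,-10) top-left  bias=+0
  edge (0, 6)→(10, 0): d=(10,-6) top-left  bias=+0
  edge (10, 0)→(10, 16): d=(0,16) right/bottom  bias=-1
    (4,0)@(9, 1): e=[140,4,16] → █
    (5,0)@(11, 1): e=[160,16,-16] → ·
    (2,1)@(5, 3): e=[80,0,80] → █  [on edge]
    (3,1)@(7, 3): e=[100,12,48] → █
    (5,1)@(11, 3): e=[140,36,-16] → ·
    (1,2)@(3, 5): e=[40,8,112] → █
    (5,2)@(11, 5): e=[120,56,-16] → ·
    (0,3)@(1, 7): e=[0,16,144] → █  [on edge]
    (5,3)@(11, 7): e=[100,76,-16] → ·
    (0,4)@(1, 9): e=[-20,36,144] → ·
    (1,4)@(3, 9): e=[0,48,112] → █  [on edge]
    (5,4)@(11, 9): e=[80,96,-16] → ·
    (2,5)@(5, 11): e=[0,80,80] → █  [on edge]
    (3,6)@(7, 13): e=[0,112,48] → █  [on edge]
    (4,7)@(9, 15): e=[0,144,16] → █  [on edge]
    (5,8)@(11, 17): e=[0,176,-16] → ·  [on edge]
    (6,9)@(13, 19): e=[0,208,-48] → ·  [on edge]
  covered (23 px):
    · · · · █ · · · · ·
    · · █ █ █ · · · · ·
    · █ █ █ █ · · · · ·
    █ █ █ █ █ · · · · ·
    · █ █ █ █ · · · · ·
    · · █ █ █ · · · · ·
    · · · █ █ · · · · ·
    · · · · █ · · · · ·
    · · · · · · · · · ·
    · · · · · · · · · ·

Answer: [[2,3],[1,4],[2,4],[1,5],[2,5],[1,6],[2,6],[2,7],[3,7],[3,8]]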